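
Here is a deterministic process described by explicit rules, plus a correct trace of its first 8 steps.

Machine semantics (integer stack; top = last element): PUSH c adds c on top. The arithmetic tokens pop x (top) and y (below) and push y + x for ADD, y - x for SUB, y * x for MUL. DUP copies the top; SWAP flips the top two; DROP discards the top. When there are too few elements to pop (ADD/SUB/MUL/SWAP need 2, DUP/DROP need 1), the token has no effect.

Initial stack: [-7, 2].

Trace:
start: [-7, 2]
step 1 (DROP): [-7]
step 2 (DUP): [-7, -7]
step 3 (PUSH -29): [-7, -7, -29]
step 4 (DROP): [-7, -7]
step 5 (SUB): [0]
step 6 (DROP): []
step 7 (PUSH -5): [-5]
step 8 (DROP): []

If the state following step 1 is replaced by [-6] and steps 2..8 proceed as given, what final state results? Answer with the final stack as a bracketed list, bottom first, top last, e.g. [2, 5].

[]

state after step 1 := [-6]
step 2 (DUP): [-6, -6]
step 3 (PUSH -29): [-6, -6, -29]
step 4 (DROP): [-6, -6]
step 5 (SUB): [0]
step 6 (DROP): []
step 7 (PUSH -5): [-5]
step 8 (DROP): []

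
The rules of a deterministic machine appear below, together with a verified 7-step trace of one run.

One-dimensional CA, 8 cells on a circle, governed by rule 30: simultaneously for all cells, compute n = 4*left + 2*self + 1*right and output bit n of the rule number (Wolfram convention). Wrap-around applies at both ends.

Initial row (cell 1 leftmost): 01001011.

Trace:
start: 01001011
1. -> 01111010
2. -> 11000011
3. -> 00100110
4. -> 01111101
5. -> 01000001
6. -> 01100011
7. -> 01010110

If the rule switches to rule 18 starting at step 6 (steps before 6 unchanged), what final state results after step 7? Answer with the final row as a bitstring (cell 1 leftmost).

01010101

(re-executing steps 6..7 under rule 18; state before step 6: 01000001)
6. -> 00100010
7. -> 01010101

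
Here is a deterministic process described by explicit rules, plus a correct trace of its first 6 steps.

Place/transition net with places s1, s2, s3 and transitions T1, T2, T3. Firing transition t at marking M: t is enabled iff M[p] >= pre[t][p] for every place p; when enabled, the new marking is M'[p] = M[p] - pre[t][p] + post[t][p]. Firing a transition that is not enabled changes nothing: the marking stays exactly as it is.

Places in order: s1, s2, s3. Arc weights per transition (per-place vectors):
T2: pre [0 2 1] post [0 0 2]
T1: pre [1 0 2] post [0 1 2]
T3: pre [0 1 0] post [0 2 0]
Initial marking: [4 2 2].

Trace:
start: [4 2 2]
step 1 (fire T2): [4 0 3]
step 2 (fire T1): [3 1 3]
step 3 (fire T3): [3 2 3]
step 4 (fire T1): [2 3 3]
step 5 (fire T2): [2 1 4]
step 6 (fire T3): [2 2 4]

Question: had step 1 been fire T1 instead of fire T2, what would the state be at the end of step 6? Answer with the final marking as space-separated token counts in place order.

(re-executing from step 1 with the substitution; state before step 1: [4 2 2])
step 1 (fire T1): [3 3 2]
step 2 (fire T1): [2 4 2]
step 3 (fire T3): [2 5 2]
step 4 (fire T1): [1 6 2]
step 5 (fire T2): [1 4 3]
step 6 (fire T3): [1 5 3]

1 5 3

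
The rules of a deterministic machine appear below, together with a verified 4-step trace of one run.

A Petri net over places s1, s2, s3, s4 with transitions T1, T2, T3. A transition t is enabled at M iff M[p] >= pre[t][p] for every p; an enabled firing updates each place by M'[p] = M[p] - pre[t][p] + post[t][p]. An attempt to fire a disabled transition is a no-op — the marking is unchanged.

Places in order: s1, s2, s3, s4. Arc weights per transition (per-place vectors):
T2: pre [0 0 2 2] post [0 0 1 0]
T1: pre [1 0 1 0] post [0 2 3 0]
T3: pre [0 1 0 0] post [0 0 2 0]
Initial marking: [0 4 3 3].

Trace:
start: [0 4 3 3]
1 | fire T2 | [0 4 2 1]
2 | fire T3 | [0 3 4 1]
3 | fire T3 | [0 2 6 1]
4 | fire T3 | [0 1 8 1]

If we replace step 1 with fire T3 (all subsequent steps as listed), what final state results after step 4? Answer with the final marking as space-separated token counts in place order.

0 0 11 3

(re-executing from step 1 with the substitution; state before step 1: [0 4 3 3])
1 | fire T3 | [0 3 5 3]
2 | fire T3 | [0 2 7 3]
3 | fire T3 | [0 1 9 3]
4 | fire T3 | [0 0 11 3]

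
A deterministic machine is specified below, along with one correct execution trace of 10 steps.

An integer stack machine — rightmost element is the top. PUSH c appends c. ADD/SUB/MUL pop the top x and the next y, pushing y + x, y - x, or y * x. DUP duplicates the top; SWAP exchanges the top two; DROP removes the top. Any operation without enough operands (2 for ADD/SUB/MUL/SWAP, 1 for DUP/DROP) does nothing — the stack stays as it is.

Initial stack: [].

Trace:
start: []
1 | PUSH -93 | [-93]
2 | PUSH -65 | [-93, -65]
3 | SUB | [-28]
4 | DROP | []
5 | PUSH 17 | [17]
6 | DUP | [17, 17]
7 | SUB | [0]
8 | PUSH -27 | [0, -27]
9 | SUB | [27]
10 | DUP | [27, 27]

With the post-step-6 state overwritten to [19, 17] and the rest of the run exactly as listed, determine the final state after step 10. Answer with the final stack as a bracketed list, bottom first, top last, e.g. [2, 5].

[29, 29]

state after step 6 := [19, 17]
7 | SUB | [2]
8 | PUSH -27 | [2, -27]
9 | SUB | [29]
10 | DUP | [29, 29]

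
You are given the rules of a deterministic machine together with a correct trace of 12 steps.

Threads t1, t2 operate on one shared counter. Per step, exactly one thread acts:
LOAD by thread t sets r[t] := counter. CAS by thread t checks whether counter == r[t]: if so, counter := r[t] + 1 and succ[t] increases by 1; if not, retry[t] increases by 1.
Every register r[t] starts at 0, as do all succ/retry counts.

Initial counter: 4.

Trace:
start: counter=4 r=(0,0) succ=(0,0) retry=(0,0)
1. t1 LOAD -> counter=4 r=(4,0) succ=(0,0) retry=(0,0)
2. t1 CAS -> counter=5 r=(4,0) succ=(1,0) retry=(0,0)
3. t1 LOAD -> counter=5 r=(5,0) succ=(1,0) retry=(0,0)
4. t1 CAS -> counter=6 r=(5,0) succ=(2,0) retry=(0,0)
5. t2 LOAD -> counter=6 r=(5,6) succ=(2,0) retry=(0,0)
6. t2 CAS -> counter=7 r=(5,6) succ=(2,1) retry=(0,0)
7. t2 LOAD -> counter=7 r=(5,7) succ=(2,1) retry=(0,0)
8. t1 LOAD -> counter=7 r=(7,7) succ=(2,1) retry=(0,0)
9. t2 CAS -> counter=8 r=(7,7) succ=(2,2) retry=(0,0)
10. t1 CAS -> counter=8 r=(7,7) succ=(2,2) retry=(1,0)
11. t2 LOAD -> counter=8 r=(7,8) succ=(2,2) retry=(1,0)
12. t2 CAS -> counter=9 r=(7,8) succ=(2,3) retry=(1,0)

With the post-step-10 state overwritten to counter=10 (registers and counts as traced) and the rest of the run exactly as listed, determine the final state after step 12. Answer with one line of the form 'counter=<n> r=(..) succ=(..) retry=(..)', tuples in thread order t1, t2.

counter=11 r=(7,10) succ=(2,3) retry=(1,0)

state after step 10 := counter=10 r=(7,7) succ=(2,2) retry=(1,0)
11. t2 LOAD -> counter=10 r=(7,10) succ=(2,2) retry=(1,0)
12. t2 CAS -> counter=11 r=(7,10) succ=(2,3) retry=(1,0)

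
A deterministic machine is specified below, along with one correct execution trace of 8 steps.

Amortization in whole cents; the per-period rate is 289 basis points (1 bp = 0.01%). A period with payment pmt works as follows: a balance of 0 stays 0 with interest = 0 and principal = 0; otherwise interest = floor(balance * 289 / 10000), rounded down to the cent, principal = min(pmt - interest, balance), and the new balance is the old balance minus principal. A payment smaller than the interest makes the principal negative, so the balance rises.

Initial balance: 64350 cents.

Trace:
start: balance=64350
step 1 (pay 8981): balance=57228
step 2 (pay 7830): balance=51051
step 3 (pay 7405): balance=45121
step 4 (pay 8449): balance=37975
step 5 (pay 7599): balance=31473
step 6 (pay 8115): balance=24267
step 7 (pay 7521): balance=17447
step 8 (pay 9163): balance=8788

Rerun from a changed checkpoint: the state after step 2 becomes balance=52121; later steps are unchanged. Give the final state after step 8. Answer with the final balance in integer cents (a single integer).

10057

state after step 2 := balance=52121
step 3 (pay 7405): balance=46222
step 4 (pay 8449): balance=39108
step 5 (pay 7599): balance=32639
step 6 (pay 8115): balance=25467
step 7 (pay 7521): balance=18681
step 8 (pay 9163): balance=10057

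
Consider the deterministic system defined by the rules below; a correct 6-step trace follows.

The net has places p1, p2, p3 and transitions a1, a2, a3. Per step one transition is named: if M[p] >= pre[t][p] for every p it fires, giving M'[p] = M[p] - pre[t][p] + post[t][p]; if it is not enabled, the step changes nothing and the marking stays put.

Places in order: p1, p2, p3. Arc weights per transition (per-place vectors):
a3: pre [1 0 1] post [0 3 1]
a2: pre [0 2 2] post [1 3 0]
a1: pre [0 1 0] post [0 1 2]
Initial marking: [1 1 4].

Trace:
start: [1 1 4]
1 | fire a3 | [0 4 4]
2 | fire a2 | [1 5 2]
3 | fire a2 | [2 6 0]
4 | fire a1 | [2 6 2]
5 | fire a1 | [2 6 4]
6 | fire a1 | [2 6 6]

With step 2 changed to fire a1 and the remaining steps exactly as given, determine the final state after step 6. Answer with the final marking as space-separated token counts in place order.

(re-executing from step 2 with the substitution; state before step 2: [0 4 4])
2 | fire a1 | [0 4 6]
3 | fire a2 | [1 5 4]
4 | fire a1 | [1 5 6]
5 | fire a1 | [1 5 8]
6 | fire a1 | [1 5 10]

1 5 10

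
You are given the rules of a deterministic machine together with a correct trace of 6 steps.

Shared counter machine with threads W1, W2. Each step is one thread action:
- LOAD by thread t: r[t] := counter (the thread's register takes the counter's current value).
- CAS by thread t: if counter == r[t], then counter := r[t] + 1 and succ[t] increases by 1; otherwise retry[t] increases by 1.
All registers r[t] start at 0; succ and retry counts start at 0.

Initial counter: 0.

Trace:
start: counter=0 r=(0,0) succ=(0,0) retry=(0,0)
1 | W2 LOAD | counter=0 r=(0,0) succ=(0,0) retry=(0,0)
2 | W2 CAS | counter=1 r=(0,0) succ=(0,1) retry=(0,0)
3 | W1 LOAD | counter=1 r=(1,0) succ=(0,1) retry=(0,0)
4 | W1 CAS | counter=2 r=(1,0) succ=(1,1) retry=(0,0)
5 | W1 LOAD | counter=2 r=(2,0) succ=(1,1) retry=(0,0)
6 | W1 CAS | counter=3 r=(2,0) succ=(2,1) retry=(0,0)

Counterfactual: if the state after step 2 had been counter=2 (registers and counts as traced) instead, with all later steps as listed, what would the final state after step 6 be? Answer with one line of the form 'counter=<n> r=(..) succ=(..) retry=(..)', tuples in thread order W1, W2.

state after step 2 := counter=2 r=(0,0) succ=(0,1) retry=(0,0)
3 | W1 LOAD | counter=2 r=(2,0) succ=(0,1) retry=(0,0)
4 | W1 CAS | counter=3 r=(2,0) succ=(1,1) retry=(0,0)
5 | W1 LOAD | counter=3 r=(3,0) succ=(1,1) retry=(0,0)
6 | W1 CAS | counter=4 r=(3,0) succ=(2,1) retry=(0,0)

counter=4 r=(3,0) succ=(2,1) retry=(0,0)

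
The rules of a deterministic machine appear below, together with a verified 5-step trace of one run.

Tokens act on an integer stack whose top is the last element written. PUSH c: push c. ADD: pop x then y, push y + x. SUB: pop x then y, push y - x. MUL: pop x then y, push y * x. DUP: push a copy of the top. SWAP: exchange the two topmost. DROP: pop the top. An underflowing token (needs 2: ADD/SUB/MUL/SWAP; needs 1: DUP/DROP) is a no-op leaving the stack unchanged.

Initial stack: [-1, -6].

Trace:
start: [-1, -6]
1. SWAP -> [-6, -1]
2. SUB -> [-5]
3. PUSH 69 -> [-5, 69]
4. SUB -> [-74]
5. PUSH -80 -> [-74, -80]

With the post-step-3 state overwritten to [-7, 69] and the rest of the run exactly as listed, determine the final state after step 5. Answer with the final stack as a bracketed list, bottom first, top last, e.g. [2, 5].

state after step 3 := [-7, 69]
4. SUB -> [-76]
5. PUSH -80 -> [-76, -80]

[-76, -80]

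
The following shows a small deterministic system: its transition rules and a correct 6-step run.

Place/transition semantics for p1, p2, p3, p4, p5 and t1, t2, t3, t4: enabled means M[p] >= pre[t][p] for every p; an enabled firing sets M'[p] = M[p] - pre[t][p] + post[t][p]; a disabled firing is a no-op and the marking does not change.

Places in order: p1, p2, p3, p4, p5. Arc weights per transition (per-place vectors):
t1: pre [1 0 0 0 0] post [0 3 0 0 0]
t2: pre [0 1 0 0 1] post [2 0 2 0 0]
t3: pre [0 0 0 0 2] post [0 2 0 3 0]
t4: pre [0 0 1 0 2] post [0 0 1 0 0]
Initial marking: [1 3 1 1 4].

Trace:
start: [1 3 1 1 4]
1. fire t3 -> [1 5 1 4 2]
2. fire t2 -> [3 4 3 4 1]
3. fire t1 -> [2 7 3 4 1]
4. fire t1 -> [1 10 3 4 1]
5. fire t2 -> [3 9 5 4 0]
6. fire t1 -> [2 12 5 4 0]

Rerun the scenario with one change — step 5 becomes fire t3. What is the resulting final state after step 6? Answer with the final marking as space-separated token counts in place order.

(re-executing from step 5 with the substitution; state before step 5: [1 10 3 4 1])
5. fire t3 -> [1 10 3 4 1]
6. fire t1 -> [0 13 3 4 1]

0 13 3 4 1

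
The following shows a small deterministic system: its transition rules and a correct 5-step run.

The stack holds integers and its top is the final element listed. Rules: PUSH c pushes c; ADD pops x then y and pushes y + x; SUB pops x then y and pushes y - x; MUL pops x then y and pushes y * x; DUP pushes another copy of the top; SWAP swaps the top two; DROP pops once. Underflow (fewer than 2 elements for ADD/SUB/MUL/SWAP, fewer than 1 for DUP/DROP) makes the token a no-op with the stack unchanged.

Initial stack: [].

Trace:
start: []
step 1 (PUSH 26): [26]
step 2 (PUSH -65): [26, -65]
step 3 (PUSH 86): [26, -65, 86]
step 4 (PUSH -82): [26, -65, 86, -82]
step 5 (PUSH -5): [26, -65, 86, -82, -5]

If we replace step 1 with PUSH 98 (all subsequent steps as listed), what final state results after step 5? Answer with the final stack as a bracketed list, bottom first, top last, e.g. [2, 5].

(re-executing from step 1 with the substitution; state before step 1: [])
step 1 (PUSH 98): [98]
step 2 (PUSH -65): [98, -65]
step 3 (PUSH 86): [98, -65, 86]
step 4 (PUSH -82): [98, -65, 86, -82]
step 5 (PUSH -5): [98, -65, 86, -82, -5]

[98, -65, 86, -82, -5]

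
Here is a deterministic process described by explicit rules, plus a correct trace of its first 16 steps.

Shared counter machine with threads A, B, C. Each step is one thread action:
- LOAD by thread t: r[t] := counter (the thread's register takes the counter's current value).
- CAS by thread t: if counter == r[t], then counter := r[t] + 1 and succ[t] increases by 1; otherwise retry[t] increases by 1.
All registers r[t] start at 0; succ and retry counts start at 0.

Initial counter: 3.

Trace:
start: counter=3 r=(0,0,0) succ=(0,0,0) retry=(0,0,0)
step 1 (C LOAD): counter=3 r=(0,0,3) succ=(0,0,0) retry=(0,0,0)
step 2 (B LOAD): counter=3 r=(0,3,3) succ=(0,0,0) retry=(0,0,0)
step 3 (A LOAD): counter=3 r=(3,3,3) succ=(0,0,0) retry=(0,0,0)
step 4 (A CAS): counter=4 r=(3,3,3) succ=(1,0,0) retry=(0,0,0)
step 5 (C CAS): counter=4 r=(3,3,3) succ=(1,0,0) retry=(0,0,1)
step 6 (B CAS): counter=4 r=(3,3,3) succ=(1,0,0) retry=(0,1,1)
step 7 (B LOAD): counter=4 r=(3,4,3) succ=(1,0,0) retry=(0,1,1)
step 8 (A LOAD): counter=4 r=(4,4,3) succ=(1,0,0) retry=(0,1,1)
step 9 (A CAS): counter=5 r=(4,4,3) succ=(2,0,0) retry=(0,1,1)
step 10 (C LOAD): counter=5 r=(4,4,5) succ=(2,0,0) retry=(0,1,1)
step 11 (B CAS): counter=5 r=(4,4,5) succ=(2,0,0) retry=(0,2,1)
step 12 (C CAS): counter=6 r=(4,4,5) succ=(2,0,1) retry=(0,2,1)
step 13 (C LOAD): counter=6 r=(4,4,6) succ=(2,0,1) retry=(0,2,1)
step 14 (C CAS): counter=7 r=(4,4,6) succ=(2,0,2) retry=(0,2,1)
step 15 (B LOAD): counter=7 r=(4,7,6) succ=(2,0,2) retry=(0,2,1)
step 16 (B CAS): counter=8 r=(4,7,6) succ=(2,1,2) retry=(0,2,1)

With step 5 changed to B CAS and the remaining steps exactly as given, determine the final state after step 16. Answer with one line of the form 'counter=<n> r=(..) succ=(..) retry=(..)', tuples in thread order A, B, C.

(re-executing from step 5 with the substitution; state before step 5: counter=4 r=(3,3,3) succ=(1,0,0) retry=(0,0,0))
step 5 (B CAS): counter=4 r=(3,3,3) succ=(1,0,0) retry=(0,1,0)
step 6 (B CAS): counter=4 r=(3,3,3) succ=(1,0,0) retry=(0,2,0)
step 7 (B LOAD): counter=4 r=(3,4,3) succ=(1,0,0) retry=(0,2,0)
step 8 (A LOAD): counter=4 r=(4,4,3) succ=(1,0,0) retry=(0,2,0)
step 9 (A CAS): counter=5 r=(4,4,3) succ=(2,0,0) retry=(0,2,0)
step 10 (C LOAD): counter=5 r=(4,4,5) succ=(2,0,0) retry=(0,2,0)
step 11 (B CAS): counter=5 r=(4,4,5) succ=(2,0,0) retry=(0,3,0)
step 12 (C CAS): counter=6 r=(4,4,5) succ=(2,0,1) retry=(0,3,0)
step 13 (C LOAD): counter=6 r=(4,4,6) succ=(2,0,1) retry=(0,3,0)
step 14 (C CAS): counter=7 r=(4,4,6) succ=(2,0,2) retry=(0,3,0)
step 15 (B LOAD): counter=7 r=(4,7,6) succ=(2,0,2) retry=(0,3,0)
step 16 (B CAS): counter=8 r=(4,7,6) succ=(2,1,2) retry=(0,3,0)

counter=8 r=(4,7,6) succ=(2,1,2) retry=(0,3,0)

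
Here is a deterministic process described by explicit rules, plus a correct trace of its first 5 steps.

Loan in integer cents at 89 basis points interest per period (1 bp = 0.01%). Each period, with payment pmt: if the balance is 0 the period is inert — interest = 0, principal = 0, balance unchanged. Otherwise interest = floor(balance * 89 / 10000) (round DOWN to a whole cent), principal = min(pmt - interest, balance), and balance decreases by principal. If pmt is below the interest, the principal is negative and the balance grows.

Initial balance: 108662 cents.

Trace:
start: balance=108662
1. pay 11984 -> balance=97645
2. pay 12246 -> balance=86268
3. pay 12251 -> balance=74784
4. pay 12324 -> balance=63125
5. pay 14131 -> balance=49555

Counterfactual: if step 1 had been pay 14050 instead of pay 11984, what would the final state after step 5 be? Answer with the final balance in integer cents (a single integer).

(re-executing from step 1 with the substitution; state before step 1: balance=108662)
1. pay 14050 -> balance=95579
2. pay 12246 -> balance=84183
3. pay 12251 -> balance=72681
4. pay 12324 -> balance=61003
5. pay 14131 -> balance=47414

47414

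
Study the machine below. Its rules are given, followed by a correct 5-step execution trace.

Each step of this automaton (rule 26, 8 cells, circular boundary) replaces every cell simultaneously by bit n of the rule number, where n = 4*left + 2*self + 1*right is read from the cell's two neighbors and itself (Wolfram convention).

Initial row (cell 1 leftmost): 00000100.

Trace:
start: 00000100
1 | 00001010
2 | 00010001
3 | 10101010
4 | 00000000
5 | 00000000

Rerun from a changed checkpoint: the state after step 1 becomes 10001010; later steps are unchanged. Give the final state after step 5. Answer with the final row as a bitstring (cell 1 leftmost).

00000000

state after step 1 := 10001010
2 | 01010000
3 | 10001000
4 | 01010101
5 | 00000000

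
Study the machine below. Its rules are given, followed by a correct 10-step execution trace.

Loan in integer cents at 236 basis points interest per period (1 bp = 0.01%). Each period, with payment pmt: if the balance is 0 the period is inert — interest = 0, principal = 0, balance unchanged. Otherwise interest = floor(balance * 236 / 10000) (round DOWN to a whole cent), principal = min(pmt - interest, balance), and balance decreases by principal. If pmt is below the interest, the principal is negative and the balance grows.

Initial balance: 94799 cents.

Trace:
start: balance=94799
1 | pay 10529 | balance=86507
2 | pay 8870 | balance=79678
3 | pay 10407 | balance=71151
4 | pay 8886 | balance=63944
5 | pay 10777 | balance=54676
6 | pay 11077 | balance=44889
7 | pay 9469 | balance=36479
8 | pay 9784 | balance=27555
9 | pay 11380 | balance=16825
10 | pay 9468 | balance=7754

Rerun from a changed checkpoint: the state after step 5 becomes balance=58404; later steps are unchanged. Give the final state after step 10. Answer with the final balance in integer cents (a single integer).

11943

state after step 5 := balance=58404
6 | pay 11077 | balance=48705
7 | pay 9469 | balance=40385
8 | pay 9784 | balance=31554
9 | pay 11380 | balance=20918
10 | pay 9468 | balance=11943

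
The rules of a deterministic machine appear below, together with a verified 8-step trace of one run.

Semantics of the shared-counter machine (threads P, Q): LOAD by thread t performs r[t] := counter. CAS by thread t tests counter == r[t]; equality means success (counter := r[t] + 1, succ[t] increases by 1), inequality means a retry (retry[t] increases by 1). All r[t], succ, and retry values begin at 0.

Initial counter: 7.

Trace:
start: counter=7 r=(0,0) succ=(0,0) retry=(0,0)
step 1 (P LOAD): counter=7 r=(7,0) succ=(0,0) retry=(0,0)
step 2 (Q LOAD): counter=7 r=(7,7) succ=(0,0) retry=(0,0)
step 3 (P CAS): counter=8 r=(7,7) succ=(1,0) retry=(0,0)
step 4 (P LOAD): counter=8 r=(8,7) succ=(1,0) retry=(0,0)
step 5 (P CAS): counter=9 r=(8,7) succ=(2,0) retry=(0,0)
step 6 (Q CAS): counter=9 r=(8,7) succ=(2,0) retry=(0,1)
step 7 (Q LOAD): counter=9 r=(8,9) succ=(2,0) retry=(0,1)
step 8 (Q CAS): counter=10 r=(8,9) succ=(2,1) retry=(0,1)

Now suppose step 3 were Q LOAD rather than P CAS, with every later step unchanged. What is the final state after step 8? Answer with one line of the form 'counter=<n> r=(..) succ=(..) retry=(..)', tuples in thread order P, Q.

counter=9 r=(7,8) succ=(1,1) retry=(0,1)

(re-executing from step 3 with the substitution; state before step 3: counter=7 r=(7,7) succ=(0,0) retry=(0,0))
step 3 (Q LOAD): counter=7 r=(7,7) succ=(0,0) retry=(0,0)
step 4 (P LOAD): counter=7 r=(7,7) succ=(0,0) retry=(0,0)
step 5 (P CAS): counter=8 r=(7,7) succ=(1,0) retry=(0,0)
step 6 (Q CAS): counter=8 r=(7,7) succ=(1,0) retry=(0,1)
step 7 (Q LOAD): counter=8 r=(7,8) succ=(1,0) retry=(0,1)
step 8 (Q CAS): counter=9 r=(7,8) succ=(1,1) retry=(0,1)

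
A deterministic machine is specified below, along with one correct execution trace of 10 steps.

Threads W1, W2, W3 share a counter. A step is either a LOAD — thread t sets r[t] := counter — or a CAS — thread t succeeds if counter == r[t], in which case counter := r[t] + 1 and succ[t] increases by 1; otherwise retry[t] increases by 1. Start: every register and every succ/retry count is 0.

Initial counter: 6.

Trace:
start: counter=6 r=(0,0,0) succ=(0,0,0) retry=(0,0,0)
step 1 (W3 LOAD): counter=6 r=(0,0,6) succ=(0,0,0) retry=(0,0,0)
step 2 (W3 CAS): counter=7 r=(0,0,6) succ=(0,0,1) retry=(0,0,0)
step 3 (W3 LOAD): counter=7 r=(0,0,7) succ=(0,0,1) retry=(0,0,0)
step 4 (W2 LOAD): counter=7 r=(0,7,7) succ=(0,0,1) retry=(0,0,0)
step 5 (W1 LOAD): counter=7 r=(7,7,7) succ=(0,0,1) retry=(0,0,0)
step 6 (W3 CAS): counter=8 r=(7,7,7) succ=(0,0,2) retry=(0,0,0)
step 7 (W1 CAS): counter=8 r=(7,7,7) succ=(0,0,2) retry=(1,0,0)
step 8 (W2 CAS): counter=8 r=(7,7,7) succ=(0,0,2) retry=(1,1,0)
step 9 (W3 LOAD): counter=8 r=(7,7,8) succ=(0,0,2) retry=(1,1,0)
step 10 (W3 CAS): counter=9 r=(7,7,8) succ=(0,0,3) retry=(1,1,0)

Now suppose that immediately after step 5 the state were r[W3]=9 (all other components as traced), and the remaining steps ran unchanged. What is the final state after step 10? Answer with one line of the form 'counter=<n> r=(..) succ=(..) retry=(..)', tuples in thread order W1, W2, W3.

counter=9 r=(7,7,8) succ=(1,0,2) retry=(0,1,1)

state after step 5 := counter=7 r=(7,7,9) succ=(0,0,1) retry=(0,0,0)
step 6 (W3 CAS): counter=7 r=(7,7,9) succ=(0,0,1) retry=(0,0,1)
step 7 (W1 CAS): counter=8 r=(7,7,9) succ=(1,0,1) retry=(0,0,1)
step 8 (W2 CAS): counter=8 r=(7,7,9) succ=(1,0,1) retry=(0,1,1)
step 9 (W3 LOAD): counter=8 r=(7,7,8) succ=(1,0,1) retry=(0,1,1)
step 10 (W3 CAS): counter=9 r=(7,7,8) succ=(1,0,2) retry=(0,1,1)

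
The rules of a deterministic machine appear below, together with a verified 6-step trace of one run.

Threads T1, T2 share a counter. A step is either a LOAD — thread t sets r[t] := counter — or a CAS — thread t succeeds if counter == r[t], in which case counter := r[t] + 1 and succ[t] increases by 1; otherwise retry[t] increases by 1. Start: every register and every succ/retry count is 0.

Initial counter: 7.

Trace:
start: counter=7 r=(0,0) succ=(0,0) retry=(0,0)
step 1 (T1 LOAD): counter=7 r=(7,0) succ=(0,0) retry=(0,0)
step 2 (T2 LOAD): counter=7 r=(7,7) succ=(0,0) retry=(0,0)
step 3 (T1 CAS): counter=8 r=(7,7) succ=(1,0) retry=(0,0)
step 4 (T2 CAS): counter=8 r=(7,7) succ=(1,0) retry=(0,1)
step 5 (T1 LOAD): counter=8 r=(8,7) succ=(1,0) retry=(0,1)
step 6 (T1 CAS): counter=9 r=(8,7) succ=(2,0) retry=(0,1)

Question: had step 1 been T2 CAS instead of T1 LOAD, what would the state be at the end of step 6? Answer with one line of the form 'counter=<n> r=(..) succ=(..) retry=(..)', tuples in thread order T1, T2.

(re-executing from step 1 with the substitution; state before step 1: counter=7 r=(0,0) succ=(0,0) retry=(0,0))
step 1 (T2 CAS): counter=7 r=(0,0) succ=(0,0) retry=(0,1)
step 2 (T2 LOAD): counter=7 r=(0,7) succ=(0,0) retry=(0,1)
step 3 (T1 CAS): counter=7 r=(0,7) succ=(0,0) retry=(1,1)
step 4 (T2 CAS): counter=8 r=(0,7) succ=(0,1) retry=(1,1)
step 5 (T1 LOAD): counter=8 r=(8,7) succ=(0,1) retry=(1,1)
step 6 (T1 CAS): counter=9 r=(8,7) succ=(1,1) retry=(1,1)

counter=9 r=(8,7) succ=(1,1) retry=(1,1)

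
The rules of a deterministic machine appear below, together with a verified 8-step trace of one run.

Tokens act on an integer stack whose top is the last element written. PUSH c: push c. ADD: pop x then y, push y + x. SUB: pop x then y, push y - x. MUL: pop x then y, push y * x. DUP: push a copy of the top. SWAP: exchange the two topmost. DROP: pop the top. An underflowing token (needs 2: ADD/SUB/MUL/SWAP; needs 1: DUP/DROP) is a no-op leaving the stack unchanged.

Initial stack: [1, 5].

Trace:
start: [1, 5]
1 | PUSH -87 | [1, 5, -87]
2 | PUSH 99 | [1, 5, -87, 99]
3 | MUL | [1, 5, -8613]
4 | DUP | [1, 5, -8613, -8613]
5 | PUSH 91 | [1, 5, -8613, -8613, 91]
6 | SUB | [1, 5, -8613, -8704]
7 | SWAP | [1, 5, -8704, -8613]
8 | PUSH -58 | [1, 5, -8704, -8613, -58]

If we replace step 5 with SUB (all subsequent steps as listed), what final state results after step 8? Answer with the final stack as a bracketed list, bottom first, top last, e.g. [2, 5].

(re-executing from step 5 with the substitution; state before step 5: [1, 5, -8613, -8613])
5 | SUB | [1, 5, 0]
6 | SUB | [1, 5]
7 | SWAP | [5, 1]
8 | PUSH -58 | [5, 1, -58]

[5, 1, -58]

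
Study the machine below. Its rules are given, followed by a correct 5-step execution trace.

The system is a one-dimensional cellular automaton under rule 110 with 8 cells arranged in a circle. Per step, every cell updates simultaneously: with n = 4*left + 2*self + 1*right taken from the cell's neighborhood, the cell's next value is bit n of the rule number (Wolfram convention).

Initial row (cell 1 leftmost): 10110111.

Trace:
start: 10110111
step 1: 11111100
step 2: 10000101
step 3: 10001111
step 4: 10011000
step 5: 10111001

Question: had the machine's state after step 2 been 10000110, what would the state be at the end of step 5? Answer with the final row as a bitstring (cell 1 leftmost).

state after step 2 := 10000110
step 3: 10001111
step 4: 10011000
step 5: 10111001

10111001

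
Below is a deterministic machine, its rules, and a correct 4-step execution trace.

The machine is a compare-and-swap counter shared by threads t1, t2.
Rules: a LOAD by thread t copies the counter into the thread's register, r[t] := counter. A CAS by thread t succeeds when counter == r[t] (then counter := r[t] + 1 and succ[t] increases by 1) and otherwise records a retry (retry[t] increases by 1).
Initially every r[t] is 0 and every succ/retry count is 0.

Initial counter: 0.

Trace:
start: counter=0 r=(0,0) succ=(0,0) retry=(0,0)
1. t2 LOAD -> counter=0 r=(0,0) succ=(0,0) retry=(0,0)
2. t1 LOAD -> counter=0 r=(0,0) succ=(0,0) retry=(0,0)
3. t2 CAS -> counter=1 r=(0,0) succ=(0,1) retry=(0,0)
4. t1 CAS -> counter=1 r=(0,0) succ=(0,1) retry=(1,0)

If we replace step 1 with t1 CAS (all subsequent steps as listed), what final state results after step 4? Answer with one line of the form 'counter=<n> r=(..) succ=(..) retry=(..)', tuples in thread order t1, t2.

counter=2 r=(1,0) succ=(2,0) retry=(0,1)

(re-executing from step 1 with the substitution; state before step 1: counter=0 r=(0,0) succ=(0,0) retry=(0,0))
1. t1 CAS -> counter=1 r=(0,0) succ=(1,0) retry=(0,0)
2. t1 LOAD -> counter=1 r=(1,0) succ=(1,0) retry=(0,0)
3. t2 CAS -> counter=1 r=(1,0) succ=(1,0) retry=(0,1)
4. t1 CAS -> counter=2 r=(1,0) succ=(2,0) retry=(0,1)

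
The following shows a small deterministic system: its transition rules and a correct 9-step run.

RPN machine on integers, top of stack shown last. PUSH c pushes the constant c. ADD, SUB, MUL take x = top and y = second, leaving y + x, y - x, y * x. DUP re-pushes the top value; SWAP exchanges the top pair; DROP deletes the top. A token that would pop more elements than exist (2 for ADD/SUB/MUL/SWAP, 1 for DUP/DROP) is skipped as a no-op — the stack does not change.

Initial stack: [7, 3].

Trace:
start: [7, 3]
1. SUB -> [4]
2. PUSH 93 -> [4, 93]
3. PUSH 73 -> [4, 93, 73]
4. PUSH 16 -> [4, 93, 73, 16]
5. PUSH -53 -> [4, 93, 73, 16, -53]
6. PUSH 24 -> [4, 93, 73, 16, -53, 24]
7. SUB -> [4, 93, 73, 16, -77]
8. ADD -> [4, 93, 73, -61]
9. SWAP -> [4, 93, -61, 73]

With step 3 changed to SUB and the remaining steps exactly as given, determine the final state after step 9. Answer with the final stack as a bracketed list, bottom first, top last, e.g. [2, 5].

(re-executing from step 3 with the substitution; state before step 3: [4, 93])
3. SUB -> [-89]
4. PUSH 16 -> [-89, 16]
5. PUSH -53 -> [-89, 16, -53]
6. PUSH 24 -> [-89, 16, -53, 24]
7. SUB -> [-89, 16, -77]
8. ADD -> [-89, -61]
9. SWAP -> [-61, -89]

[-61, -89]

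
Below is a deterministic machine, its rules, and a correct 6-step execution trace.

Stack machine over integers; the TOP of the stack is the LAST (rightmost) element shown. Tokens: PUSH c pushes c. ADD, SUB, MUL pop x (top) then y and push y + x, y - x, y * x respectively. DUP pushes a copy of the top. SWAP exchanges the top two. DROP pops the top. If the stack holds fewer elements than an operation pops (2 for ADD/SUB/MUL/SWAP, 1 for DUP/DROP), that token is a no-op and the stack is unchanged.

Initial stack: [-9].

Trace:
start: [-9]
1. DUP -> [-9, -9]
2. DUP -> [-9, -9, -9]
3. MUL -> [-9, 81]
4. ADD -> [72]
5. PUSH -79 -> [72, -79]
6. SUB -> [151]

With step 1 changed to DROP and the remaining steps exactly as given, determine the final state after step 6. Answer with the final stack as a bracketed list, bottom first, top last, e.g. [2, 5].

[-79]

(re-executing from step 1 with the substitution; state before step 1: [-9])
1. DROP -> []
2. DUP -> []
3. MUL -> []
4. ADD -> []
5. PUSH -79 -> [-79]
6. SUB -> [-79]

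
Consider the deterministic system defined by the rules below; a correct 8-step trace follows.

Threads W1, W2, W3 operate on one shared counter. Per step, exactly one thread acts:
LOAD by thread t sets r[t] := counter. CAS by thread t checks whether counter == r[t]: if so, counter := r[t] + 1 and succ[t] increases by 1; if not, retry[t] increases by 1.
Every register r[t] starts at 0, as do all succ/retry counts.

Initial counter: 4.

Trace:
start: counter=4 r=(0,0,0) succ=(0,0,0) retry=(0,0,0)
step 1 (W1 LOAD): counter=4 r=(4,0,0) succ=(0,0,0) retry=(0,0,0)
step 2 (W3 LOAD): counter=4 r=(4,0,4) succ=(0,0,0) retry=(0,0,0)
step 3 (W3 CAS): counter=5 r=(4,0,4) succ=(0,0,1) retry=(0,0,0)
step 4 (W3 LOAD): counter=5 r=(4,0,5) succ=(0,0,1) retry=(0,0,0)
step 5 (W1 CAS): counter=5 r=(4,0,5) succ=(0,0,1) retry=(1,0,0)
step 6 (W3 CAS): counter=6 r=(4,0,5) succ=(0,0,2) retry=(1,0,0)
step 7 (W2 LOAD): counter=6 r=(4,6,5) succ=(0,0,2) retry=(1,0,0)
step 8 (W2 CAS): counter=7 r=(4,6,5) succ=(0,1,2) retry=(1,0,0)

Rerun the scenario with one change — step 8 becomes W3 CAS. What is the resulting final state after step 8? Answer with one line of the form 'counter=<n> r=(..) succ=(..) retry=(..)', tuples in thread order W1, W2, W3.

counter=6 r=(4,6,5) succ=(0,0,2) retry=(1,0,1)

(re-executing from step 8 with the substitution; state before step 8: counter=6 r=(4,6,5) succ=(0,0,2) retry=(1,0,0))
step 8 (W3 CAS): counter=6 r=(4,6,5) succ=(0,0,2) retry=(1,0,1)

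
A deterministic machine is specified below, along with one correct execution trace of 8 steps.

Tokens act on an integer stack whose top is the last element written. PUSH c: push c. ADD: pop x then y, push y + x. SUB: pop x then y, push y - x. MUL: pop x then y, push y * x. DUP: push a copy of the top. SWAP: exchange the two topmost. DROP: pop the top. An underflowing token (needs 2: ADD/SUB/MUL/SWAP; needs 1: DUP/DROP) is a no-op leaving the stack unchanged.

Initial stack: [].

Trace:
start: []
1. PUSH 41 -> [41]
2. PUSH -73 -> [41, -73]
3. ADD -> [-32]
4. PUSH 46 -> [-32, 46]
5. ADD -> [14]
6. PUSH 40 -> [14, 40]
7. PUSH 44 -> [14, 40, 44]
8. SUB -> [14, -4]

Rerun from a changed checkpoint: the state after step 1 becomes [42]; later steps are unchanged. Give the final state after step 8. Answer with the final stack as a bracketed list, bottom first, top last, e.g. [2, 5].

[15, -4]

state after step 1 := [42]
2. PUSH -73 -> [42, -73]
3. ADD -> [-31]
4. PUSH 46 -> [-31, 46]
5. ADD -> [15]
6. PUSH 40 -> [15, 40]
7. PUSH 44 -> [15, 40, 44]
8. SUB -> [15, -4]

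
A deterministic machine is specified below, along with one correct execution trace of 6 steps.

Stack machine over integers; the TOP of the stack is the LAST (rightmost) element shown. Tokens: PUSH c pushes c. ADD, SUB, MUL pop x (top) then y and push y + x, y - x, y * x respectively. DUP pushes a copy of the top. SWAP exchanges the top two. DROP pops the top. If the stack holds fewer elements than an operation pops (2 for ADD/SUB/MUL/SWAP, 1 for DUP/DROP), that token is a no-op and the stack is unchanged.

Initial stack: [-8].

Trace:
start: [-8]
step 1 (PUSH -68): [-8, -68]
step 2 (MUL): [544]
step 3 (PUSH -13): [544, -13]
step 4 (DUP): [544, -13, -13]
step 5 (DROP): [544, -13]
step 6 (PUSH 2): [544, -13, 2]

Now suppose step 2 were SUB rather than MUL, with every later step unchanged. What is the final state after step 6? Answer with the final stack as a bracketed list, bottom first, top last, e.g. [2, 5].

[60, -13, 2]

(re-executing from step 2 with the substitution; state before step 2: [-8, -68])
step 2 (SUB): [60]
step 3 (PUSH -13): [60, -13]
step 4 (DUP): [60, -13, -13]
step 5 (DROP): [60, -13]
step 6 (PUSH 2): [60, -13, 2]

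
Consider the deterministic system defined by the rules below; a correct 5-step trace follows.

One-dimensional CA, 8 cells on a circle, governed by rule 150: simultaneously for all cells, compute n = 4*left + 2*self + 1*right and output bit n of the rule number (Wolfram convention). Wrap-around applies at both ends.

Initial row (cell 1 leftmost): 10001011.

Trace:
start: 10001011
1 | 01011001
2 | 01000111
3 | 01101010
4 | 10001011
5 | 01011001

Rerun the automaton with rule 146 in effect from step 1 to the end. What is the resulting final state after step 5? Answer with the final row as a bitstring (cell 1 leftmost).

00000000

(re-executing steps 1..5 under rule 146; state before step 1: 10001011)
1 | 01010001
2 | 00001010
3 | 00010001
4 | 10101010
5 | 00000000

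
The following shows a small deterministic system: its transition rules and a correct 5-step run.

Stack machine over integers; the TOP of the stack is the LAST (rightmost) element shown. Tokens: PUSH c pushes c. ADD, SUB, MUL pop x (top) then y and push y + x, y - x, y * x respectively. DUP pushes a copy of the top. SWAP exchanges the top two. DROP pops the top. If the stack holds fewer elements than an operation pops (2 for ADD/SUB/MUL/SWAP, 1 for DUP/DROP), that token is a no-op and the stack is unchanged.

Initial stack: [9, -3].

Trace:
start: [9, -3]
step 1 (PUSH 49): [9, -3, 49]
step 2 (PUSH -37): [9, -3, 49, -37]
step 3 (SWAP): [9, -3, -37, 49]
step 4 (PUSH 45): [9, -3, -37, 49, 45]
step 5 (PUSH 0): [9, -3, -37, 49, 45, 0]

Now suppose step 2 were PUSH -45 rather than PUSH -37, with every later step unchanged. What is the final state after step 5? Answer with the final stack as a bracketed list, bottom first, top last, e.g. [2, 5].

[9, -3, -45, 49, 45, 0]

(re-executing from step 2 with the substitution; state before step 2: [9, -3, 49])
step 2 (PUSH -45): [9, -3, 49, -45]
step 3 (SWAP): [9, -3, -45, 49]
step 4 (PUSH 45): [9, -3, -45, 49, 45]
step 5 (PUSH 0): [9, -3, -45, 49, 45, 0]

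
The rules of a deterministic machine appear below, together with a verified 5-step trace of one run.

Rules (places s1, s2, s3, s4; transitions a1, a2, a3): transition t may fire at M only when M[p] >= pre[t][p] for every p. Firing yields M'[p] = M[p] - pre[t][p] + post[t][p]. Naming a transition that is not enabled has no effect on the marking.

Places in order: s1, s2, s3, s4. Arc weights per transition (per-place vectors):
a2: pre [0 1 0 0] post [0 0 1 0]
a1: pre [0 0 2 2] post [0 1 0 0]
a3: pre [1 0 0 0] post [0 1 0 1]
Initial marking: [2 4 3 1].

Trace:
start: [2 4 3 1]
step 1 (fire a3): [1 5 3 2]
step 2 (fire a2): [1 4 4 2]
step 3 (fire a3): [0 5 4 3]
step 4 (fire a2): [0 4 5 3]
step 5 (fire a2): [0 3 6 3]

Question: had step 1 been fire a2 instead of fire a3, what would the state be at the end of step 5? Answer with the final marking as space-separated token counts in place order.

(re-executing from step 1 with the substitution; state before step 1: [2 4 3 1])
step 1 (fire a2): [2 3 4 1]
step 2 (fire a2): [2 2 5 1]
step 3 (fire a3): [1 3 5 2]
step 4 (fire a2): [1 2 6 2]
step 5 (fire a2): [1 1 7 2]

1 1 7 2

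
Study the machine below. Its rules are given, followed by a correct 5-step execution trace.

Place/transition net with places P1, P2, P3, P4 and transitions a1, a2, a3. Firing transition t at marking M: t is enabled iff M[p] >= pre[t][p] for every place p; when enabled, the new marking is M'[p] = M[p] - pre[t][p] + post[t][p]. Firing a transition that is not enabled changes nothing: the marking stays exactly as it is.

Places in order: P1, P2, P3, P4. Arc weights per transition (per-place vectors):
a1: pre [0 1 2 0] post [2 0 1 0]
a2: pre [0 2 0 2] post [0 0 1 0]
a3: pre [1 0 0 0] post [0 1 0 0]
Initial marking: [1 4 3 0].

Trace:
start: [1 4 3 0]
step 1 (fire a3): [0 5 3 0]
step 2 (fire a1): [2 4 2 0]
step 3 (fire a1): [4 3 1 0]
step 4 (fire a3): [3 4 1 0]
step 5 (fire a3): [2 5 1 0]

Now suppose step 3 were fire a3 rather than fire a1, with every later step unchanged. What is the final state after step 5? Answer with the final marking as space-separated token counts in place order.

0 6 2 0

(re-executing from step 3 with the substitution; state before step 3: [2 4 2 0])
step 3 (fire a3): [1 5 2 0]
step 4 (fire a3): [0 6 2 0]
step 5 (fire a3): [0 6 2 0]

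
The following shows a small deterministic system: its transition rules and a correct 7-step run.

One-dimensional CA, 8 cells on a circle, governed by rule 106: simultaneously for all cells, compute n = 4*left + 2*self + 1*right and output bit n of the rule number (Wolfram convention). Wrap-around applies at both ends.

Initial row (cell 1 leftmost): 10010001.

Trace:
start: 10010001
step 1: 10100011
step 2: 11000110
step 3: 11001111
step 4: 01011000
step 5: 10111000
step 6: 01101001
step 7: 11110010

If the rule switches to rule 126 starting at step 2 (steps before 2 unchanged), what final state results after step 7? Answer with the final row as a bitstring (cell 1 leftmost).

00000000

(re-executing steps 2..7 under rule 126; state before step 2: 10100011)
step 2: 11110110
step 3: 10011111
step 4: 11110000
step 5: 10011001
step 6: 11111111
step 7: 00000000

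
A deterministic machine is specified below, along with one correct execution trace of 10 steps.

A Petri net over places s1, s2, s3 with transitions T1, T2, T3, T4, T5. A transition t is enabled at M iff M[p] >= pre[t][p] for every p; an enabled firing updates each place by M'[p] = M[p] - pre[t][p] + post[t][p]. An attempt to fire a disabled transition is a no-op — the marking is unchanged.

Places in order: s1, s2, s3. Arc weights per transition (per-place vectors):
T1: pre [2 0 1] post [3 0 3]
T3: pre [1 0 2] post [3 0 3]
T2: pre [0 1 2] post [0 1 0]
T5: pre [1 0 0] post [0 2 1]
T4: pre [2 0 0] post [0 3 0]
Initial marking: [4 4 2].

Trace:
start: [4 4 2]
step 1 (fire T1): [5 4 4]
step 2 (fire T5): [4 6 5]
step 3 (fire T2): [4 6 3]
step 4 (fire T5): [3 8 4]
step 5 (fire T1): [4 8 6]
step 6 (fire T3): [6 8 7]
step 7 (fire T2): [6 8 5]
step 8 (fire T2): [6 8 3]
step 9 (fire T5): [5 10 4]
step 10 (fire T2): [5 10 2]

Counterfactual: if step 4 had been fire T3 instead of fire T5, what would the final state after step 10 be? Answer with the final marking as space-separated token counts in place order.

8 8 2

(re-executing from step 4 with the substitution; state before step 4: [4 6 3])
step 4 (fire T3): [6 6 4]
step 5 (fire T1): [7 6 6]
step 6 (fire T3): [9 6 7]
step 7 (fire T2): [9 6 5]
step 8 (fire T2): [9 6 3]
step 9 (fire T5): [8 8 4]
step 10 (fire T2): [8 8 2]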